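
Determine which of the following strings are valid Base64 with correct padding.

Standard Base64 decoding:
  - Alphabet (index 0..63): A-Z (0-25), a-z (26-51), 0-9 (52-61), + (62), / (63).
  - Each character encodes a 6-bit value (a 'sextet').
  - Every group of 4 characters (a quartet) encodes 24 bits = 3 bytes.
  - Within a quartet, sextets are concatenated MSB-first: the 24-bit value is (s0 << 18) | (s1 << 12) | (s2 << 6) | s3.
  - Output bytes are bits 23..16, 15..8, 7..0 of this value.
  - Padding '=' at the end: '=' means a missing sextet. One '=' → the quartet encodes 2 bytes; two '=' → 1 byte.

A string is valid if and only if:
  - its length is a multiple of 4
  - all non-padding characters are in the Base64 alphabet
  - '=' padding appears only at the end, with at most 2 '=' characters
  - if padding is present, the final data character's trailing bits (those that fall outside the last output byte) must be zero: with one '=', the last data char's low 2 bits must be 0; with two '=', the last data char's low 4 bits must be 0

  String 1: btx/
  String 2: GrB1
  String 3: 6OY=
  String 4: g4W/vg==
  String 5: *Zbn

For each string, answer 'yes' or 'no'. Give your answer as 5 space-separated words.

Answer: yes yes yes yes no

Derivation:
String 1: 'btx/' → valid
String 2: 'GrB1' → valid
String 3: '6OY=' → valid
String 4: 'g4W/vg==' → valid
String 5: '*Zbn' → invalid (bad char(s): ['*'])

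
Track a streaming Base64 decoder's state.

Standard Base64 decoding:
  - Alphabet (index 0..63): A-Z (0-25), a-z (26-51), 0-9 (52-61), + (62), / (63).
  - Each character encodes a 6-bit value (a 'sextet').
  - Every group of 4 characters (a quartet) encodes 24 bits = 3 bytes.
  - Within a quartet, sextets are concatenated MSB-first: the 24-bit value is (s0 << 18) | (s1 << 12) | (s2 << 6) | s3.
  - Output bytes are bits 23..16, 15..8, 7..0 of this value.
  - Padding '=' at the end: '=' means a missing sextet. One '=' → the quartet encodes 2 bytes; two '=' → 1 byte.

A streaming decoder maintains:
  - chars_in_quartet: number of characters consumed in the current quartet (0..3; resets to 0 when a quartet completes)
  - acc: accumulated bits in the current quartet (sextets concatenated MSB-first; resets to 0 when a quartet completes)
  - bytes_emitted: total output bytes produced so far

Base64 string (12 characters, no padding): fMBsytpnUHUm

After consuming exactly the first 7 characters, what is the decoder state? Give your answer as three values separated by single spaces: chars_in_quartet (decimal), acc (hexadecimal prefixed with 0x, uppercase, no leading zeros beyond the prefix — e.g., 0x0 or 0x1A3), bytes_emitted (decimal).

Answer: 3 0x32B69 3

Derivation:
After char 0 ('f'=31): chars_in_quartet=1 acc=0x1F bytes_emitted=0
After char 1 ('M'=12): chars_in_quartet=2 acc=0x7CC bytes_emitted=0
After char 2 ('B'=1): chars_in_quartet=3 acc=0x1F301 bytes_emitted=0
After char 3 ('s'=44): chars_in_quartet=4 acc=0x7CC06C -> emit 7C C0 6C, reset; bytes_emitted=3
After char 4 ('y'=50): chars_in_quartet=1 acc=0x32 bytes_emitted=3
After char 5 ('t'=45): chars_in_quartet=2 acc=0xCAD bytes_emitted=3
After char 6 ('p'=41): chars_in_quartet=3 acc=0x32B69 bytes_emitted=3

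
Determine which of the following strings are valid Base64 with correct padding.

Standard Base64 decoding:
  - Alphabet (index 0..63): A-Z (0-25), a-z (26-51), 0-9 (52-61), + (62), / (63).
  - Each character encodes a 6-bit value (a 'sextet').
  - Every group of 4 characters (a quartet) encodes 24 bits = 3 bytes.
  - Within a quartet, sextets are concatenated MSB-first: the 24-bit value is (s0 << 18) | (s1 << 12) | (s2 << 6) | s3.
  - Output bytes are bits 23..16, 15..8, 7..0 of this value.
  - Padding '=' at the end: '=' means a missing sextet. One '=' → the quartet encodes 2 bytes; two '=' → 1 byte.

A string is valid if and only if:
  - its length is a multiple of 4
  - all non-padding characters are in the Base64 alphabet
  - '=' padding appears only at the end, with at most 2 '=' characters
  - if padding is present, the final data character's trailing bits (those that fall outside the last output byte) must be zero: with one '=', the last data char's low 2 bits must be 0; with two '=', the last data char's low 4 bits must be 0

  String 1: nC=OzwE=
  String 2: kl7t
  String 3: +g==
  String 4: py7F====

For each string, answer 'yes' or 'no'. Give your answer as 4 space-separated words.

Answer: no yes yes no

Derivation:
String 1: 'nC=OzwE=' → invalid (bad char(s): ['=']; '=' in middle)
String 2: 'kl7t' → valid
String 3: '+g==' → valid
String 4: 'py7F====' → invalid (4 pad chars (max 2))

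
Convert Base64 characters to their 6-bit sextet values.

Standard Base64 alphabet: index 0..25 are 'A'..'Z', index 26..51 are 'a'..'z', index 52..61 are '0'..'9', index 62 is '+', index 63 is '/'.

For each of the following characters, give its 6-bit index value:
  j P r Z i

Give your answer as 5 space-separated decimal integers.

Answer: 35 15 43 25 34

Derivation:
'j': a..z range, 26 + ord('j') − ord('a') = 35
'P': A..Z range, ord('P') − ord('A') = 15
'r': a..z range, 26 + ord('r') − ord('a') = 43
'Z': A..Z range, ord('Z') − ord('A') = 25
'i': a..z range, 26 + ord('i') − ord('a') = 34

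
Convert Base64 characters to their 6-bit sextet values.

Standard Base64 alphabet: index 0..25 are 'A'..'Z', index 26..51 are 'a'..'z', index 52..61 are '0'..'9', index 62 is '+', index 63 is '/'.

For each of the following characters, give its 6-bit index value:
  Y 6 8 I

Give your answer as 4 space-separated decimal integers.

'Y': A..Z range, ord('Y') − ord('A') = 24
'6': 0..9 range, 52 + ord('6') − ord('0') = 58
'8': 0..9 range, 52 + ord('8') − ord('0') = 60
'I': A..Z range, ord('I') − ord('A') = 8

Answer: 24 58 60 8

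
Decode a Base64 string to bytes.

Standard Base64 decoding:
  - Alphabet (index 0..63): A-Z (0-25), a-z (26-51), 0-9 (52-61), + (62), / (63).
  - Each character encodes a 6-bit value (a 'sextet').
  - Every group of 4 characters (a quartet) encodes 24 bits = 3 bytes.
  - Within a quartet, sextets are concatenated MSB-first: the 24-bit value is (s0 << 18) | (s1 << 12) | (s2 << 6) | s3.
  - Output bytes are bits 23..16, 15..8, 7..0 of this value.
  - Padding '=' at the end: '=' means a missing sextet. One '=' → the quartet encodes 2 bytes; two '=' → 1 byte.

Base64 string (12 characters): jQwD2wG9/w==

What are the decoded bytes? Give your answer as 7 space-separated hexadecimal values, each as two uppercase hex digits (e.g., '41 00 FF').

Answer: 8D 0C 03 DB 01 BD FF

Derivation:
After char 0 ('j'=35): chars_in_quartet=1 acc=0x23 bytes_emitted=0
After char 1 ('Q'=16): chars_in_quartet=2 acc=0x8D0 bytes_emitted=0
After char 2 ('w'=48): chars_in_quartet=3 acc=0x23430 bytes_emitted=0
After char 3 ('D'=3): chars_in_quartet=4 acc=0x8D0C03 -> emit 8D 0C 03, reset; bytes_emitted=3
After char 4 ('2'=54): chars_in_quartet=1 acc=0x36 bytes_emitted=3
After char 5 ('w'=48): chars_in_quartet=2 acc=0xDB0 bytes_emitted=3
After char 6 ('G'=6): chars_in_quartet=3 acc=0x36C06 bytes_emitted=3
After char 7 ('9'=61): chars_in_quartet=4 acc=0xDB01BD -> emit DB 01 BD, reset; bytes_emitted=6
After char 8 ('/'=63): chars_in_quartet=1 acc=0x3F bytes_emitted=6
After char 9 ('w'=48): chars_in_quartet=2 acc=0xFF0 bytes_emitted=6
Padding '==': partial quartet acc=0xFF0 -> emit FF; bytes_emitted=7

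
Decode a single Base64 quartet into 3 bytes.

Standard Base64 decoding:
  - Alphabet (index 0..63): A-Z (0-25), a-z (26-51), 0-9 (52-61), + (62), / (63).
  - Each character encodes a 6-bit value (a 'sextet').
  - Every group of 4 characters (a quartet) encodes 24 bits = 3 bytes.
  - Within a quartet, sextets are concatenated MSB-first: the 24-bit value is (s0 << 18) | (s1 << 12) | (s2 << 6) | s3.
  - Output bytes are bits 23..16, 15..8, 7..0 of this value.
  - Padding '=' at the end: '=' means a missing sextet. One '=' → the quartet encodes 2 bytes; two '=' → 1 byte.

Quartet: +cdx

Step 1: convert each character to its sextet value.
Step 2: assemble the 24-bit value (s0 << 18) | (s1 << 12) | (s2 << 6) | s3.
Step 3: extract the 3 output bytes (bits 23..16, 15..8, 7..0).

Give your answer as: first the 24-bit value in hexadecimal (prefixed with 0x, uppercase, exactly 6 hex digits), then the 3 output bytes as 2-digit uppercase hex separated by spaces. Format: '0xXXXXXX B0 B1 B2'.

Sextets: +=62, c=28, d=29, x=49
24-bit: (62<<18) | (28<<12) | (29<<6) | 49
      = 0xF80000 | 0x01C000 | 0x000740 | 0x000031
      = 0xF9C771
Bytes: (v>>16)&0xFF=F9, (v>>8)&0xFF=C7, v&0xFF=71

Answer: 0xF9C771 F9 C7 71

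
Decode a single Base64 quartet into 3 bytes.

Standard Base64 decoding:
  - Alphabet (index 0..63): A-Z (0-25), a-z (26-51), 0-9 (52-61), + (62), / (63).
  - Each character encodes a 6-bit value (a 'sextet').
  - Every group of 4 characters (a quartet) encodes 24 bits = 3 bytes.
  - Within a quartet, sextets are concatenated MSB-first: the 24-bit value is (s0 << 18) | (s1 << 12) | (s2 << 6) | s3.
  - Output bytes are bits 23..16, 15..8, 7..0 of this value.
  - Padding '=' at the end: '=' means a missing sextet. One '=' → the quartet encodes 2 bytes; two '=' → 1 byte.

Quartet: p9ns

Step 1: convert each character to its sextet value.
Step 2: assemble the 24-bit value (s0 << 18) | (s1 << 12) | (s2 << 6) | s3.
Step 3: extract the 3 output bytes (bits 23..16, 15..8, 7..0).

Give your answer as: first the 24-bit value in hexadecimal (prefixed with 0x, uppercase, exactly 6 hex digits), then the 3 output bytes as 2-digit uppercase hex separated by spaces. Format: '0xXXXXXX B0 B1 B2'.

Answer: 0xA7D9EC A7 D9 EC

Derivation:
Sextets: p=41, 9=61, n=39, s=44
24-bit: (41<<18) | (61<<12) | (39<<6) | 44
      = 0xA40000 | 0x03D000 | 0x0009C0 | 0x00002C
      = 0xA7D9EC
Bytes: (v>>16)&0xFF=A7, (v>>8)&0xFF=D9, v&0xFF=EC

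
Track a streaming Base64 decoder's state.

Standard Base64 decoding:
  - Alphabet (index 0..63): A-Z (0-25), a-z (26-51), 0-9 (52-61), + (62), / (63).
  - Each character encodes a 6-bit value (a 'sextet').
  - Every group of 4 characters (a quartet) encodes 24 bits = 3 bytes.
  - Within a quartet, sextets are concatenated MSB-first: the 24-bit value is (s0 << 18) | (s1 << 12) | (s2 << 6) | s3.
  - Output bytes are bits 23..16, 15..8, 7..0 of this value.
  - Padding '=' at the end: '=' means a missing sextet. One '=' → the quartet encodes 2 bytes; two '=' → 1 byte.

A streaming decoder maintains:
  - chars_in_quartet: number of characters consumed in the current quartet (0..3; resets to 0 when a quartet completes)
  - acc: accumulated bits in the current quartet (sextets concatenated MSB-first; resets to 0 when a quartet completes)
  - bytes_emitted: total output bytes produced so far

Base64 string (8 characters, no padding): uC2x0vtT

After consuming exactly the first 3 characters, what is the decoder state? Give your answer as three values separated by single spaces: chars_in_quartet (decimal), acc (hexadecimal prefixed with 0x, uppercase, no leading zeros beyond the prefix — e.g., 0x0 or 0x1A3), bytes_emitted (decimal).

After char 0 ('u'=46): chars_in_quartet=1 acc=0x2E bytes_emitted=0
After char 1 ('C'=2): chars_in_quartet=2 acc=0xB82 bytes_emitted=0
After char 2 ('2'=54): chars_in_quartet=3 acc=0x2E0B6 bytes_emitted=0

Answer: 3 0x2E0B6 0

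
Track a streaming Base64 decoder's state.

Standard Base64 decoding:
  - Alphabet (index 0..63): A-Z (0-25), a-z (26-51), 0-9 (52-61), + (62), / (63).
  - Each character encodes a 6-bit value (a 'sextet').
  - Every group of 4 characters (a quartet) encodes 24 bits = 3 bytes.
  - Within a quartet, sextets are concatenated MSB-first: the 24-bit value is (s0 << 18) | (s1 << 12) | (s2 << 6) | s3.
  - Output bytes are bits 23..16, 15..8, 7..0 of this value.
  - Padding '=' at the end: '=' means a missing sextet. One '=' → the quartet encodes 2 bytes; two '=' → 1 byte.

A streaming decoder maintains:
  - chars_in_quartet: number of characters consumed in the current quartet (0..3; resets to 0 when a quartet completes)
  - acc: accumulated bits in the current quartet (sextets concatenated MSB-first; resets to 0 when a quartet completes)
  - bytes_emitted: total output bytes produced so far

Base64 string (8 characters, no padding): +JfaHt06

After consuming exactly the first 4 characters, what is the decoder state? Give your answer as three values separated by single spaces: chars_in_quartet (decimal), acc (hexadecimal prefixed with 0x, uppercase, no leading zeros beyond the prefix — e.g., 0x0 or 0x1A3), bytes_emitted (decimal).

After char 0 ('+'=62): chars_in_quartet=1 acc=0x3E bytes_emitted=0
After char 1 ('J'=9): chars_in_quartet=2 acc=0xF89 bytes_emitted=0
After char 2 ('f'=31): chars_in_quartet=3 acc=0x3E25F bytes_emitted=0
After char 3 ('a'=26): chars_in_quartet=4 acc=0xF897DA -> emit F8 97 DA, reset; bytes_emitted=3

Answer: 0 0x0 3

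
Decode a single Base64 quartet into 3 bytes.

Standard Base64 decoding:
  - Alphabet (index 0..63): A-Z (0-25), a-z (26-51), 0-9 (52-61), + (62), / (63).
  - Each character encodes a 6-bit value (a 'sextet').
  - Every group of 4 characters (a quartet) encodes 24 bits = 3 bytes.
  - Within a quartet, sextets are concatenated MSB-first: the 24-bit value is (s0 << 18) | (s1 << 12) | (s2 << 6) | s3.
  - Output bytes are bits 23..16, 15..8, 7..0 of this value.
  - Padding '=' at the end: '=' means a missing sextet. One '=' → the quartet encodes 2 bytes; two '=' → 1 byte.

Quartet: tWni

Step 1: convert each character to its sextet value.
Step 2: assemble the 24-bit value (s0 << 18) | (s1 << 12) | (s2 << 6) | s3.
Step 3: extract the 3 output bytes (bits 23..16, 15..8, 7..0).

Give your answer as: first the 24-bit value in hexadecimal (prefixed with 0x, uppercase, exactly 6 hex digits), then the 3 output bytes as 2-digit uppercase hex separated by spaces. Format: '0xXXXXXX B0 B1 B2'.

Sextets: t=45, W=22, n=39, i=34
24-bit: (45<<18) | (22<<12) | (39<<6) | 34
      = 0xB40000 | 0x016000 | 0x0009C0 | 0x000022
      = 0xB569E2
Bytes: (v>>16)&0xFF=B5, (v>>8)&0xFF=69, v&0xFF=E2

Answer: 0xB569E2 B5 69 E2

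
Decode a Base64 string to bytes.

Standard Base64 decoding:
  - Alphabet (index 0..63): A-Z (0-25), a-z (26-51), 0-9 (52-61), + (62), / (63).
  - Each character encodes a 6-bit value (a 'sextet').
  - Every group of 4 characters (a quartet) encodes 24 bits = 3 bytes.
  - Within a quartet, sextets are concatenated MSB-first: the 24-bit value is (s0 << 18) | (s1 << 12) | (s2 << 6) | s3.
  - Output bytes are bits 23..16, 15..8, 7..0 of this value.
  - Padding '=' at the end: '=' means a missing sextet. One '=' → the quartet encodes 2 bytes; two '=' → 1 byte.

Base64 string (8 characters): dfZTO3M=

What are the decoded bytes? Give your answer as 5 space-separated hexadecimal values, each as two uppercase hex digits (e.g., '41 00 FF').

Answer: 75 F6 53 3B 73

Derivation:
After char 0 ('d'=29): chars_in_quartet=1 acc=0x1D bytes_emitted=0
After char 1 ('f'=31): chars_in_quartet=2 acc=0x75F bytes_emitted=0
After char 2 ('Z'=25): chars_in_quartet=3 acc=0x1D7D9 bytes_emitted=0
After char 3 ('T'=19): chars_in_quartet=4 acc=0x75F653 -> emit 75 F6 53, reset; bytes_emitted=3
After char 4 ('O'=14): chars_in_quartet=1 acc=0xE bytes_emitted=3
After char 5 ('3'=55): chars_in_quartet=2 acc=0x3B7 bytes_emitted=3
After char 6 ('M'=12): chars_in_quartet=3 acc=0xEDCC bytes_emitted=3
Padding '=': partial quartet acc=0xEDCC -> emit 3B 73; bytes_emitted=5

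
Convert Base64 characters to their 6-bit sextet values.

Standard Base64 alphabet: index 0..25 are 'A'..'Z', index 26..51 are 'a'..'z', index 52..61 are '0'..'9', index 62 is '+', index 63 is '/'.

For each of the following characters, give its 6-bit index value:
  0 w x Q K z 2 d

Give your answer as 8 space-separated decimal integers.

'0': 0..9 range, 52 + ord('0') − ord('0') = 52
'w': a..z range, 26 + ord('w') − ord('a') = 48
'x': a..z range, 26 + ord('x') − ord('a') = 49
'Q': A..Z range, ord('Q') − ord('A') = 16
'K': A..Z range, ord('K') − ord('A') = 10
'z': a..z range, 26 + ord('z') − ord('a') = 51
'2': 0..9 range, 52 + ord('2') − ord('0') = 54
'd': a..z range, 26 + ord('d') − ord('a') = 29

Answer: 52 48 49 16 10 51 54 29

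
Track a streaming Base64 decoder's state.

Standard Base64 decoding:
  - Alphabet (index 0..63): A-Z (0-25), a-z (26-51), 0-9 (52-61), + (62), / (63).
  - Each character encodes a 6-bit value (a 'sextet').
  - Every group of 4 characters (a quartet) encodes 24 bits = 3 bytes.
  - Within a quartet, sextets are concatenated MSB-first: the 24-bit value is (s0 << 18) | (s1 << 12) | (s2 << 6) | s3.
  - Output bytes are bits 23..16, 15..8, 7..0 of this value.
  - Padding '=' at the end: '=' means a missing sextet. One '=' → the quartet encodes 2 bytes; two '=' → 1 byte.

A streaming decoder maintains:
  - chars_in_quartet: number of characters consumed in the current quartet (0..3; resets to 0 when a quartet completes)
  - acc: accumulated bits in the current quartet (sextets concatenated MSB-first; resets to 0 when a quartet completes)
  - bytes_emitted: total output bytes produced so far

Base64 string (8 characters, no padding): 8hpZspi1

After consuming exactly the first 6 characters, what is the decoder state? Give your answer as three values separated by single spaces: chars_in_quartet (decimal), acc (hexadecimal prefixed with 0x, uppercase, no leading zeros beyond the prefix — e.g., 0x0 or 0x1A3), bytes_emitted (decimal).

After char 0 ('8'=60): chars_in_quartet=1 acc=0x3C bytes_emitted=0
After char 1 ('h'=33): chars_in_quartet=2 acc=0xF21 bytes_emitted=0
After char 2 ('p'=41): chars_in_quartet=3 acc=0x3C869 bytes_emitted=0
After char 3 ('Z'=25): chars_in_quartet=4 acc=0xF21A59 -> emit F2 1A 59, reset; bytes_emitted=3
After char 4 ('s'=44): chars_in_quartet=1 acc=0x2C bytes_emitted=3
After char 5 ('p'=41): chars_in_quartet=2 acc=0xB29 bytes_emitted=3

Answer: 2 0xB29 3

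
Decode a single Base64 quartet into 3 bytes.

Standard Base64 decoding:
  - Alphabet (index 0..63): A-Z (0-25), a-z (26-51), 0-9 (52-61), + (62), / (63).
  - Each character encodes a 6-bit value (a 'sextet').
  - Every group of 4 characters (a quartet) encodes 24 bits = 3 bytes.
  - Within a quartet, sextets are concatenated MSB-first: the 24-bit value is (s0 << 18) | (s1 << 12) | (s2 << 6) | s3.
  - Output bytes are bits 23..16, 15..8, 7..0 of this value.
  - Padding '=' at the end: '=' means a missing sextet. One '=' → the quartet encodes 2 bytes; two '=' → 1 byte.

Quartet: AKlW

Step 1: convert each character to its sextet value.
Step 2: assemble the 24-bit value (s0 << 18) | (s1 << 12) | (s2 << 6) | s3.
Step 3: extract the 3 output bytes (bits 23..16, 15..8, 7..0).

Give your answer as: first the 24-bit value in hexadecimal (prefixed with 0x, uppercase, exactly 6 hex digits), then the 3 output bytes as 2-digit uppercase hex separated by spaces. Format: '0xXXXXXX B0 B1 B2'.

Sextets: A=0, K=10, l=37, W=22
24-bit: (0<<18) | (10<<12) | (37<<6) | 22
      = 0x000000 | 0x00A000 | 0x000940 | 0x000016
      = 0x00A956
Bytes: (v>>16)&0xFF=00, (v>>8)&0xFF=A9, v&0xFF=56

Answer: 0x00A956 00 A9 56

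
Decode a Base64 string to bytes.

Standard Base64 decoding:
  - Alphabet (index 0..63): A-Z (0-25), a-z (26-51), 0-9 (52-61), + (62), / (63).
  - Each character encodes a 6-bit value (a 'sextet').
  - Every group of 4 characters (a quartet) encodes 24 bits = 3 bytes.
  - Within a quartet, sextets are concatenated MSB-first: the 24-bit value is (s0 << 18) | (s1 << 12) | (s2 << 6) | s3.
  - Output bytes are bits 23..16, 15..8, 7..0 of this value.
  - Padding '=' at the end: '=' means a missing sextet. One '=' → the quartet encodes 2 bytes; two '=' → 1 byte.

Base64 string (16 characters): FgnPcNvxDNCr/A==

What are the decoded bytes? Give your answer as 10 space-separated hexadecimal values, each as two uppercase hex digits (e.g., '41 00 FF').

Answer: 16 09 CF 70 DB F1 0C D0 AB FC

Derivation:
After char 0 ('F'=5): chars_in_quartet=1 acc=0x5 bytes_emitted=0
After char 1 ('g'=32): chars_in_quartet=2 acc=0x160 bytes_emitted=0
After char 2 ('n'=39): chars_in_quartet=3 acc=0x5827 bytes_emitted=0
After char 3 ('P'=15): chars_in_quartet=4 acc=0x1609CF -> emit 16 09 CF, reset; bytes_emitted=3
After char 4 ('c'=28): chars_in_quartet=1 acc=0x1C bytes_emitted=3
After char 5 ('N'=13): chars_in_quartet=2 acc=0x70D bytes_emitted=3
After char 6 ('v'=47): chars_in_quartet=3 acc=0x1C36F bytes_emitted=3
After char 7 ('x'=49): chars_in_quartet=4 acc=0x70DBF1 -> emit 70 DB F1, reset; bytes_emitted=6
After char 8 ('D'=3): chars_in_quartet=1 acc=0x3 bytes_emitted=6
After char 9 ('N'=13): chars_in_quartet=2 acc=0xCD bytes_emitted=6
After char 10 ('C'=2): chars_in_quartet=3 acc=0x3342 bytes_emitted=6
After char 11 ('r'=43): chars_in_quartet=4 acc=0xCD0AB -> emit 0C D0 AB, reset; bytes_emitted=9
After char 12 ('/'=63): chars_in_quartet=1 acc=0x3F bytes_emitted=9
After char 13 ('A'=0): chars_in_quartet=2 acc=0xFC0 bytes_emitted=9
Padding '==': partial quartet acc=0xFC0 -> emit FC; bytes_emitted=10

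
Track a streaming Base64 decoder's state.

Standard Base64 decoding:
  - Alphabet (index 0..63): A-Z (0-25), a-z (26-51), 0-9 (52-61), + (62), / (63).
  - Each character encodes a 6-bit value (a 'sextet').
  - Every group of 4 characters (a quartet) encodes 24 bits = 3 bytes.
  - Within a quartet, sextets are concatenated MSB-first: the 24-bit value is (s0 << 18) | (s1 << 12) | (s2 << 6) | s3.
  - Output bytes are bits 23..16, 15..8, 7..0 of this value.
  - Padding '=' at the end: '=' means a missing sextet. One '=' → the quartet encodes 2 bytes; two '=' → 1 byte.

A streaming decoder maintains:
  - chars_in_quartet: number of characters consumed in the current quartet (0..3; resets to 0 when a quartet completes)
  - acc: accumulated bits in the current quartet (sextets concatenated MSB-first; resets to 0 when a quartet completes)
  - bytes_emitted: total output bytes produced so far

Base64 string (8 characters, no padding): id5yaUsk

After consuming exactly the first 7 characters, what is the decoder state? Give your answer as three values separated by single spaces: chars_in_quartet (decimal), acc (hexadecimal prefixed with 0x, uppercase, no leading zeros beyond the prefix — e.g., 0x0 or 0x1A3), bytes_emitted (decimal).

Answer: 3 0x1A52C 3

Derivation:
After char 0 ('i'=34): chars_in_quartet=1 acc=0x22 bytes_emitted=0
After char 1 ('d'=29): chars_in_quartet=2 acc=0x89D bytes_emitted=0
After char 2 ('5'=57): chars_in_quartet=3 acc=0x22779 bytes_emitted=0
After char 3 ('y'=50): chars_in_quartet=4 acc=0x89DE72 -> emit 89 DE 72, reset; bytes_emitted=3
After char 4 ('a'=26): chars_in_quartet=1 acc=0x1A bytes_emitted=3
After char 5 ('U'=20): chars_in_quartet=2 acc=0x694 bytes_emitted=3
After char 6 ('s'=44): chars_in_quartet=3 acc=0x1A52C bytes_emitted=3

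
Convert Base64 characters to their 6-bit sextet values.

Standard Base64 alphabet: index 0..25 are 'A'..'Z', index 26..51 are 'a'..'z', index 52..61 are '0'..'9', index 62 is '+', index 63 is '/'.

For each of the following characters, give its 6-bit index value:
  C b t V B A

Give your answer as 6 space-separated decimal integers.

'C': A..Z range, ord('C') − ord('A') = 2
'b': a..z range, 26 + ord('b') − ord('a') = 27
't': a..z range, 26 + ord('t') − ord('a') = 45
'V': A..Z range, ord('V') − ord('A') = 21
'B': A..Z range, ord('B') − ord('A') = 1
'A': A..Z range, ord('A') − ord('A') = 0

Answer: 2 27 45 21 1 0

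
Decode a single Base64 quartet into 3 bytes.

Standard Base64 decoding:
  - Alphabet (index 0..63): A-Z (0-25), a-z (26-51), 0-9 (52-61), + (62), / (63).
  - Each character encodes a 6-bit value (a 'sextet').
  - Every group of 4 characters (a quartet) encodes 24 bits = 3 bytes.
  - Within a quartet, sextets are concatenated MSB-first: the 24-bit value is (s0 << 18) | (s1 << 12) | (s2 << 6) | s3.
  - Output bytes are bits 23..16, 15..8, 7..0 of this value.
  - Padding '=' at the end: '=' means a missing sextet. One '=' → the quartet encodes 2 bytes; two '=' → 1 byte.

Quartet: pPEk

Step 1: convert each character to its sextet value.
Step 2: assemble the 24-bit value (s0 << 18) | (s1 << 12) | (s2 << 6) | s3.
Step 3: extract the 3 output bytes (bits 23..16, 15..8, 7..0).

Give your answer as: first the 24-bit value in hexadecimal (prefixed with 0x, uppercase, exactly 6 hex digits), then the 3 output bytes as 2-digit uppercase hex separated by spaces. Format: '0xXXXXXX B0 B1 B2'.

Answer: 0xA4F124 A4 F1 24

Derivation:
Sextets: p=41, P=15, E=4, k=36
24-bit: (41<<18) | (15<<12) | (4<<6) | 36
      = 0xA40000 | 0x00F000 | 0x000100 | 0x000024
      = 0xA4F124
Bytes: (v>>16)&0xFF=A4, (v>>8)&0xFF=F1, v&0xFF=24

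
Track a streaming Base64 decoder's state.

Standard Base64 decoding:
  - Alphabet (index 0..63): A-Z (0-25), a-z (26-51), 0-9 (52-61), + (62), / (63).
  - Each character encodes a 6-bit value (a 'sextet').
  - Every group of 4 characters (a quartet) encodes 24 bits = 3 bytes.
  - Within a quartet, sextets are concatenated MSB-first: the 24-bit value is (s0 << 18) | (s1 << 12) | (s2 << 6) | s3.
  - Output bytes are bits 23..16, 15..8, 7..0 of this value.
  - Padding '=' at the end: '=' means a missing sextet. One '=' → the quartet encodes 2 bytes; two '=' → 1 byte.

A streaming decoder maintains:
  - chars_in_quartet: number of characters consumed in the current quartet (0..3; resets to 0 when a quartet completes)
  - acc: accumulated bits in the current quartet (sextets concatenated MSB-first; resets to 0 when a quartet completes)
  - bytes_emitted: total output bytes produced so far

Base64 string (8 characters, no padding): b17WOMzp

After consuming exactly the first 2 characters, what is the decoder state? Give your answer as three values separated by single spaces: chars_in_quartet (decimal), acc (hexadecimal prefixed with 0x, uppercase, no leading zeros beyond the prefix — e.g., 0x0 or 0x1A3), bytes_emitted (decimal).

After char 0 ('b'=27): chars_in_quartet=1 acc=0x1B bytes_emitted=0
After char 1 ('1'=53): chars_in_quartet=2 acc=0x6F5 bytes_emitted=0

Answer: 2 0x6F5 0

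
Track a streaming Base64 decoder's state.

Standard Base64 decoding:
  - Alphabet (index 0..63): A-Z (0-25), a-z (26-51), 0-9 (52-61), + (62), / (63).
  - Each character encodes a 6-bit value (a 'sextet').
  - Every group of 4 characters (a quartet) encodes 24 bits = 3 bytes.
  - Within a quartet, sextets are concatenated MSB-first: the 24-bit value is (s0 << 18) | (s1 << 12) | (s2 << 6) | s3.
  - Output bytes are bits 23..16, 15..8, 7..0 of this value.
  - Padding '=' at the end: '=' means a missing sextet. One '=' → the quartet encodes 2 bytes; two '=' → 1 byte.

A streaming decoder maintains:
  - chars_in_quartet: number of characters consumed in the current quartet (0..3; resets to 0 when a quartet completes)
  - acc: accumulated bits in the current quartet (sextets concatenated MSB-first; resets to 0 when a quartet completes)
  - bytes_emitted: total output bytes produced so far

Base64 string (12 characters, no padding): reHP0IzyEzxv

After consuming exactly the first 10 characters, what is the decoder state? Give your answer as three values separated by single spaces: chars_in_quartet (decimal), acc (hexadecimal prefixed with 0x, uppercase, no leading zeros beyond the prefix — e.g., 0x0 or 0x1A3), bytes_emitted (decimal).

Answer: 2 0x133 6

Derivation:
After char 0 ('r'=43): chars_in_quartet=1 acc=0x2B bytes_emitted=0
After char 1 ('e'=30): chars_in_quartet=2 acc=0xADE bytes_emitted=0
After char 2 ('H'=7): chars_in_quartet=3 acc=0x2B787 bytes_emitted=0
After char 3 ('P'=15): chars_in_quartet=4 acc=0xADE1CF -> emit AD E1 CF, reset; bytes_emitted=3
After char 4 ('0'=52): chars_in_quartet=1 acc=0x34 bytes_emitted=3
After char 5 ('I'=8): chars_in_quartet=2 acc=0xD08 bytes_emitted=3
After char 6 ('z'=51): chars_in_quartet=3 acc=0x34233 bytes_emitted=3
After char 7 ('y'=50): chars_in_quartet=4 acc=0xD08CF2 -> emit D0 8C F2, reset; bytes_emitted=6
After char 8 ('E'=4): chars_in_quartet=1 acc=0x4 bytes_emitted=6
After char 9 ('z'=51): chars_in_quartet=2 acc=0x133 bytes_emitted=6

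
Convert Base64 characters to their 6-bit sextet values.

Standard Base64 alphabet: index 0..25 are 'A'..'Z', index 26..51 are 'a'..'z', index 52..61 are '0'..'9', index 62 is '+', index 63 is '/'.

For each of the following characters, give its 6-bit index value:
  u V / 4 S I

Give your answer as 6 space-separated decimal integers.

'u': a..z range, 26 + ord('u') − ord('a') = 46
'V': A..Z range, ord('V') − ord('A') = 21
'/': index 63
'4': 0..9 range, 52 + ord('4') − ord('0') = 56
'S': A..Z range, ord('S') − ord('A') = 18
'I': A..Z range, ord('I') − ord('A') = 8

Answer: 46 21 63 56 18 8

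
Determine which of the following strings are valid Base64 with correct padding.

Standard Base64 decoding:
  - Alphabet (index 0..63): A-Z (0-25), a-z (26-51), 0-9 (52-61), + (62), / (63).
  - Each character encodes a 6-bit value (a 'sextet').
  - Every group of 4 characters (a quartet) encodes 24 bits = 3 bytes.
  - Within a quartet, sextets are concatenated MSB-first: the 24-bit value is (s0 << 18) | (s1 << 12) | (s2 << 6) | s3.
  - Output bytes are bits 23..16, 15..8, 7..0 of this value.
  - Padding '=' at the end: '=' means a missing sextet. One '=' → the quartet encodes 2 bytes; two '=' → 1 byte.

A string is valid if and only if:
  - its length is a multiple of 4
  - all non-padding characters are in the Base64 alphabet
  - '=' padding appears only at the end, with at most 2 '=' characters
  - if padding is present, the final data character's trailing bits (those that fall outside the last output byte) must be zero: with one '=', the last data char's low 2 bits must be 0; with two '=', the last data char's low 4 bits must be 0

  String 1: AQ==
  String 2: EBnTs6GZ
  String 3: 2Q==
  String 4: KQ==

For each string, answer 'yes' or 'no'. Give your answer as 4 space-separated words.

String 1: 'AQ==' → valid
String 2: 'EBnTs6GZ' → valid
String 3: '2Q==' → valid
String 4: 'KQ==' → valid

Answer: yes yes yes yes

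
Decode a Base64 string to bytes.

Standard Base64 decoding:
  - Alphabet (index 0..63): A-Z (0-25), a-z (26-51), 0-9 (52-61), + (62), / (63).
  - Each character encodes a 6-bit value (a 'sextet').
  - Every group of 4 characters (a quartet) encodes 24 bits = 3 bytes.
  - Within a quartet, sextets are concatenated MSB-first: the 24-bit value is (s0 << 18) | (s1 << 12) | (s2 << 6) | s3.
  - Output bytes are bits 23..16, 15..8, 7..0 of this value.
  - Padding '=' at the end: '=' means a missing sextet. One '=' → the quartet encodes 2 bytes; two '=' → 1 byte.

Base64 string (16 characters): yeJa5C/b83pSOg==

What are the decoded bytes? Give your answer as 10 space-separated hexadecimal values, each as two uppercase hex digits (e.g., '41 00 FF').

Answer: C9 E2 5A E4 2F DB F3 7A 52 3A

Derivation:
After char 0 ('y'=50): chars_in_quartet=1 acc=0x32 bytes_emitted=0
After char 1 ('e'=30): chars_in_quartet=2 acc=0xC9E bytes_emitted=0
After char 2 ('J'=9): chars_in_quartet=3 acc=0x32789 bytes_emitted=0
After char 3 ('a'=26): chars_in_quartet=4 acc=0xC9E25A -> emit C9 E2 5A, reset; bytes_emitted=3
After char 4 ('5'=57): chars_in_quartet=1 acc=0x39 bytes_emitted=3
After char 5 ('C'=2): chars_in_quartet=2 acc=0xE42 bytes_emitted=3
After char 6 ('/'=63): chars_in_quartet=3 acc=0x390BF bytes_emitted=3
After char 7 ('b'=27): chars_in_quartet=4 acc=0xE42FDB -> emit E4 2F DB, reset; bytes_emitted=6
After char 8 ('8'=60): chars_in_quartet=1 acc=0x3C bytes_emitted=6
After char 9 ('3'=55): chars_in_quartet=2 acc=0xF37 bytes_emitted=6
After char 10 ('p'=41): chars_in_quartet=3 acc=0x3CDE9 bytes_emitted=6
After char 11 ('S'=18): chars_in_quartet=4 acc=0xF37A52 -> emit F3 7A 52, reset; bytes_emitted=9
After char 12 ('O'=14): chars_in_quartet=1 acc=0xE bytes_emitted=9
After char 13 ('g'=32): chars_in_quartet=2 acc=0x3A0 bytes_emitted=9
Padding '==': partial quartet acc=0x3A0 -> emit 3A; bytes_emitted=10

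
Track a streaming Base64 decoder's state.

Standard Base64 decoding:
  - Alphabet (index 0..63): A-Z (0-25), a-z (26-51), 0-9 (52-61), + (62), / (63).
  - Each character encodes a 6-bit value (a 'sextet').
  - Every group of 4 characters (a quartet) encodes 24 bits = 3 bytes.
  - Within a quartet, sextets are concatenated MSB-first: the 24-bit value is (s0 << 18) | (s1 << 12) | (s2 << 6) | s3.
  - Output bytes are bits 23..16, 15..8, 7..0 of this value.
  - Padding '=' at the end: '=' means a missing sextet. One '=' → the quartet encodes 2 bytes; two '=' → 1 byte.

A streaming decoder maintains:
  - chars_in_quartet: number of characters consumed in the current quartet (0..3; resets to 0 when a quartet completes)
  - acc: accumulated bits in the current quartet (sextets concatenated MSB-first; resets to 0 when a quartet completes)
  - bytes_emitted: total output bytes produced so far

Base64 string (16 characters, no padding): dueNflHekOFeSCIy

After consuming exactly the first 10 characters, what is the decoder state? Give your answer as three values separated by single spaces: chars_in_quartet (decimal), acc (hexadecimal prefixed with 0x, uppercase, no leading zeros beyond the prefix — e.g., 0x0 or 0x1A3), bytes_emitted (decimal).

After char 0 ('d'=29): chars_in_quartet=1 acc=0x1D bytes_emitted=0
After char 1 ('u'=46): chars_in_quartet=2 acc=0x76E bytes_emitted=0
After char 2 ('e'=30): chars_in_quartet=3 acc=0x1DB9E bytes_emitted=0
After char 3 ('N'=13): chars_in_quartet=4 acc=0x76E78D -> emit 76 E7 8D, reset; bytes_emitted=3
After char 4 ('f'=31): chars_in_quartet=1 acc=0x1F bytes_emitted=3
After char 5 ('l'=37): chars_in_quartet=2 acc=0x7E5 bytes_emitted=3
After char 6 ('H'=7): chars_in_quartet=3 acc=0x1F947 bytes_emitted=3
After char 7 ('e'=30): chars_in_quartet=4 acc=0x7E51DE -> emit 7E 51 DE, reset; bytes_emitted=6
After char 8 ('k'=36): chars_in_quartet=1 acc=0x24 bytes_emitted=6
After char 9 ('O'=14): chars_in_quartet=2 acc=0x90E bytes_emitted=6

Answer: 2 0x90E 6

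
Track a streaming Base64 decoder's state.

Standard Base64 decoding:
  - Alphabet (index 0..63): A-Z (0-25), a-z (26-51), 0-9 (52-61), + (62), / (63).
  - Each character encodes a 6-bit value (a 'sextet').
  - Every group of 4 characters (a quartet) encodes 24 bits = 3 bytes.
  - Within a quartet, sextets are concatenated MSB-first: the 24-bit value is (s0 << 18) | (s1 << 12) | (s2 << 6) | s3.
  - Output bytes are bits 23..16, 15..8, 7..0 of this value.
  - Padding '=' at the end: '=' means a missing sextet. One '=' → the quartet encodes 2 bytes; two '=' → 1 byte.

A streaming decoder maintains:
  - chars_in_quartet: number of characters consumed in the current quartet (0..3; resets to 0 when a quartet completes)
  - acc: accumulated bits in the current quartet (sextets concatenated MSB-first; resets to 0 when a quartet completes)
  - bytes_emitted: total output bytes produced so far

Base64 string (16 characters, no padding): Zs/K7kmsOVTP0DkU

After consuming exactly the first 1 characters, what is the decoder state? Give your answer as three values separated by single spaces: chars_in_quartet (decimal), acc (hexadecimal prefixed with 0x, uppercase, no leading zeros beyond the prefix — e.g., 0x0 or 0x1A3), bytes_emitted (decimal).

After char 0 ('Z'=25): chars_in_quartet=1 acc=0x19 bytes_emitted=0

Answer: 1 0x19 0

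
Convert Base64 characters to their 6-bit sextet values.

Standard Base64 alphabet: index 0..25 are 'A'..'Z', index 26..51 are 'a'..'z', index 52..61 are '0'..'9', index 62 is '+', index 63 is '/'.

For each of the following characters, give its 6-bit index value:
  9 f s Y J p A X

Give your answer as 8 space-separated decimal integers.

Answer: 61 31 44 24 9 41 0 23

Derivation:
'9': 0..9 range, 52 + ord('9') − ord('0') = 61
'f': a..z range, 26 + ord('f') − ord('a') = 31
's': a..z range, 26 + ord('s') − ord('a') = 44
'Y': A..Z range, ord('Y') − ord('A') = 24
'J': A..Z range, ord('J') − ord('A') = 9
'p': a..z range, 26 + ord('p') − ord('a') = 41
'A': A..Z range, ord('A') − ord('A') = 0
'X': A..Z range, ord('X') − ord('A') = 23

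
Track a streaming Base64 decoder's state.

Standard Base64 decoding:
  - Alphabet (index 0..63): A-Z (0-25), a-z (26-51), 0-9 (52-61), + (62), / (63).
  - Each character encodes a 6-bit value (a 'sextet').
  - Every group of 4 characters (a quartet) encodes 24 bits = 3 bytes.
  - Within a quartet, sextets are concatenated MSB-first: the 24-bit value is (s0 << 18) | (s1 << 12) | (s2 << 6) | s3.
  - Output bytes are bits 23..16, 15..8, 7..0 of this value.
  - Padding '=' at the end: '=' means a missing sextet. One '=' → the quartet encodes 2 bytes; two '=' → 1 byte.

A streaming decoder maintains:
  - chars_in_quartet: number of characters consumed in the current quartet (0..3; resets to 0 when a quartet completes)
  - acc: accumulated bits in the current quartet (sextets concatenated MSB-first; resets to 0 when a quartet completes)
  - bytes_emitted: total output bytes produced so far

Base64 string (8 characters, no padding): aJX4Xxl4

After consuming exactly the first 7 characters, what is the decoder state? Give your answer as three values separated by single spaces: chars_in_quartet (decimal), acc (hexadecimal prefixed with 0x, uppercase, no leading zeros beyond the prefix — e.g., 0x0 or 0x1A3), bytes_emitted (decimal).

After char 0 ('a'=26): chars_in_quartet=1 acc=0x1A bytes_emitted=0
After char 1 ('J'=9): chars_in_quartet=2 acc=0x689 bytes_emitted=0
After char 2 ('X'=23): chars_in_quartet=3 acc=0x1A257 bytes_emitted=0
After char 3 ('4'=56): chars_in_quartet=4 acc=0x6895F8 -> emit 68 95 F8, reset; bytes_emitted=3
After char 4 ('X'=23): chars_in_quartet=1 acc=0x17 bytes_emitted=3
After char 5 ('x'=49): chars_in_quartet=2 acc=0x5F1 bytes_emitted=3
After char 6 ('l'=37): chars_in_quartet=3 acc=0x17C65 bytes_emitted=3

Answer: 3 0x17C65 3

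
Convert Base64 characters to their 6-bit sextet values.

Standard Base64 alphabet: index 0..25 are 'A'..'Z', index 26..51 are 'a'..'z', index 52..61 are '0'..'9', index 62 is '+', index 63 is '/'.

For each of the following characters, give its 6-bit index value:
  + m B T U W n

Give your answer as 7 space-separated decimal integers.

'+': index 62
'm': a..z range, 26 + ord('m') − ord('a') = 38
'B': A..Z range, ord('B') − ord('A') = 1
'T': A..Z range, ord('T') − ord('A') = 19
'U': A..Z range, ord('U') − ord('A') = 20
'W': A..Z range, ord('W') − ord('A') = 22
'n': a..z range, 26 + ord('n') − ord('a') = 39

Answer: 62 38 1 19 20 22 39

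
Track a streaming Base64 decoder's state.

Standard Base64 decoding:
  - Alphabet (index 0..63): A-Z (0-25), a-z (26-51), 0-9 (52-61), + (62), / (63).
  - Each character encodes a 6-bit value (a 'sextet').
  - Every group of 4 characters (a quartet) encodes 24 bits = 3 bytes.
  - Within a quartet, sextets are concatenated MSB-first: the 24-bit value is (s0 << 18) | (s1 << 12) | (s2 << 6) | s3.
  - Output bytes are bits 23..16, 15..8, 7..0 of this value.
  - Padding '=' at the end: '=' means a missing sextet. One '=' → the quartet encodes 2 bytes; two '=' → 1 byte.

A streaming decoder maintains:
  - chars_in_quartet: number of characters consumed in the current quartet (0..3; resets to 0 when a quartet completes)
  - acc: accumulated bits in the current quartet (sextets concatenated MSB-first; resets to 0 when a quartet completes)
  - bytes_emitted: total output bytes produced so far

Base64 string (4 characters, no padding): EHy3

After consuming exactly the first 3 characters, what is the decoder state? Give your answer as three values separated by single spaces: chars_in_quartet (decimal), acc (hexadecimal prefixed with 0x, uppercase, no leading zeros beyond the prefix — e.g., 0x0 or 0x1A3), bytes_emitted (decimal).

After char 0 ('E'=4): chars_in_quartet=1 acc=0x4 bytes_emitted=0
After char 1 ('H'=7): chars_in_quartet=2 acc=0x107 bytes_emitted=0
After char 2 ('y'=50): chars_in_quartet=3 acc=0x41F2 bytes_emitted=0

Answer: 3 0x41F2 0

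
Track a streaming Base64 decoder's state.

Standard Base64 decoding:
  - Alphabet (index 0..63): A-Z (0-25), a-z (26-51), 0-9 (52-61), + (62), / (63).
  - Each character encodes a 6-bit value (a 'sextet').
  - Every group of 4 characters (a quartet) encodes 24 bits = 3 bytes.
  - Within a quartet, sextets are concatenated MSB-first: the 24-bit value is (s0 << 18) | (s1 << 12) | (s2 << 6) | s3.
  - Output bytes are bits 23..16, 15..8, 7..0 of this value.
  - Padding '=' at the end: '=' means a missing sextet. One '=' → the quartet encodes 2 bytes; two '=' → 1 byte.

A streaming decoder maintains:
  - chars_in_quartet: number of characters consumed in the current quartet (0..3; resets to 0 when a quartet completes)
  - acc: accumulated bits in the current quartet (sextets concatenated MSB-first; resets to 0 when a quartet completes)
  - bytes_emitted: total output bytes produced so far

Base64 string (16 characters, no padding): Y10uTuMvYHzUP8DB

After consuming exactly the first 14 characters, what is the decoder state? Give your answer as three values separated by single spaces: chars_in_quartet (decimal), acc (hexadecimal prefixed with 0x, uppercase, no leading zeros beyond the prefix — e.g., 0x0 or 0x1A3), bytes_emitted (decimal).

Answer: 2 0x3FC 9

Derivation:
After char 0 ('Y'=24): chars_in_quartet=1 acc=0x18 bytes_emitted=0
After char 1 ('1'=53): chars_in_quartet=2 acc=0x635 bytes_emitted=0
After char 2 ('0'=52): chars_in_quartet=3 acc=0x18D74 bytes_emitted=0
After char 3 ('u'=46): chars_in_quartet=4 acc=0x635D2E -> emit 63 5D 2E, reset; bytes_emitted=3
After char 4 ('T'=19): chars_in_quartet=1 acc=0x13 bytes_emitted=3
After char 5 ('u'=46): chars_in_quartet=2 acc=0x4EE bytes_emitted=3
After char 6 ('M'=12): chars_in_quartet=3 acc=0x13B8C bytes_emitted=3
After char 7 ('v'=47): chars_in_quartet=4 acc=0x4EE32F -> emit 4E E3 2F, reset; bytes_emitted=6
After char 8 ('Y'=24): chars_in_quartet=1 acc=0x18 bytes_emitted=6
After char 9 ('H'=7): chars_in_quartet=2 acc=0x607 bytes_emitted=6
After char 10 ('z'=51): chars_in_quartet=3 acc=0x181F3 bytes_emitted=6
After char 11 ('U'=20): chars_in_quartet=4 acc=0x607CD4 -> emit 60 7C D4, reset; bytes_emitted=9
After char 12 ('P'=15): chars_in_quartet=1 acc=0xF bytes_emitted=9
After char 13 ('8'=60): chars_in_quartet=2 acc=0x3FC bytes_emitted=9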